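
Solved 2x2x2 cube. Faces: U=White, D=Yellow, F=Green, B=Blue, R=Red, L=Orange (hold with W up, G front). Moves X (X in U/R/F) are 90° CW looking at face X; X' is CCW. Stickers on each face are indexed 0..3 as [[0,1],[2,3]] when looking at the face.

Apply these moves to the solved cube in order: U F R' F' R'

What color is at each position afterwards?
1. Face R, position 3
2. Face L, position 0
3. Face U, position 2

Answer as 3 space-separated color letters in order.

Answer: R G B

Derivation:
After move 1 (U): U=WWWW F=RRGG R=BBRR B=OOBB L=GGOO
After move 2 (F): F=GRGR U=WWOG R=WBWR D=RBYY L=GYOY
After move 3 (R'): R=BRWW U=WBOO F=GWGG D=RRYR B=YOBB
After move 4 (F'): F=WGGG U=WBBW R=RRRW D=YYYR L=GOOO
After move 5 (R'): R=RWRR U=WBBY F=WBGW D=YGYG B=ROYB
Query 1: R[3] = R
Query 2: L[0] = G
Query 3: U[2] = B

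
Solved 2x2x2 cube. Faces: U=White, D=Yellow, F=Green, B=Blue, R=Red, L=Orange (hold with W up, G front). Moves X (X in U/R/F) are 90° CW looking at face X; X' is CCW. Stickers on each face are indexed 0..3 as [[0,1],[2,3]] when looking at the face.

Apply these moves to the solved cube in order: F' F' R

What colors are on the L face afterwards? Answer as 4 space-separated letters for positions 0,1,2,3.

Answer: O R O R

Derivation:
After move 1 (F'): F=GGGG U=WWRR R=YRYR D=OOYY L=OWOW
After move 2 (F'): F=GGGG U=WWYY R=OROR D=WWYY L=OROR
After move 3 (R): R=OORR U=WGYG F=GWGY D=WBYB B=YBWB
Query: L face = OROR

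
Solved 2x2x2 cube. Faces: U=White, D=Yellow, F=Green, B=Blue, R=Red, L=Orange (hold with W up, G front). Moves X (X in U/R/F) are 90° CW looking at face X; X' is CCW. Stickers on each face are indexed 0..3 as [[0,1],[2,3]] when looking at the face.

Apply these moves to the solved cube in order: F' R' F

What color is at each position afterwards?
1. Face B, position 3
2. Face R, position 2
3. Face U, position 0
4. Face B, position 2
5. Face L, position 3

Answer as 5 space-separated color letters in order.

Answer: B B W O G

Derivation:
After move 1 (F'): F=GGGG U=WWRR R=YRYR D=OOYY L=OWOW
After move 2 (R'): R=RRYY U=WBRB F=GWGR D=OGYG B=YBOB
After move 3 (F): F=GGRW U=WBWW R=RRBY D=YRYG L=OOOG
Query 1: B[3] = B
Query 2: R[2] = B
Query 3: U[0] = W
Query 4: B[2] = O
Query 5: L[3] = G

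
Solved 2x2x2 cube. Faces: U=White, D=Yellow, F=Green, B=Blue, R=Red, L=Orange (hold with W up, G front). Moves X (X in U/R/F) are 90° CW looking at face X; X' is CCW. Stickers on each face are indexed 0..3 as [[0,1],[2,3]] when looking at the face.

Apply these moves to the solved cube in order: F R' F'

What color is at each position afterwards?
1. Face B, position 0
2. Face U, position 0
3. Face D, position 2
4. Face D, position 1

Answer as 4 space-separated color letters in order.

After move 1 (F): F=GGGG U=WWOO R=WRWR D=RRYY L=OYOY
After move 2 (R'): R=RRWW U=WBOB F=GWGO D=RGYG B=YBRB
After move 3 (F'): F=WOGG U=WBRW R=GRRW D=YYYG L=OBOO
Query 1: B[0] = Y
Query 2: U[0] = W
Query 3: D[2] = Y
Query 4: D[1] = Y

Answer: Y W Y Y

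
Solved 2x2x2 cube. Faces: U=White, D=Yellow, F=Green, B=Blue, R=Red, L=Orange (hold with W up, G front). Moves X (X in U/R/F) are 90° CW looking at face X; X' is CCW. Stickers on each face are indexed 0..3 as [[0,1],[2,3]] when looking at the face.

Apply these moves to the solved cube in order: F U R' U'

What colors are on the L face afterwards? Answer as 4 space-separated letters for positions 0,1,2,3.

Answer: Y Y O Y

Derivation:
After move 1 (F): F=GGGG U=WWOO R=WRWR D=RRYY L=OYOY
After move 2 (U): U=OWOW F=WRGG R=BBWR B=OYBB L=GGOY
After move 3 (R'): R=BRBW U=OBOO F=WWGW D=RRYG B=YYRB
After move 4 (U'): U=BOOO F=GGGW R=WWBW B=BRRB L=YYOY
Query: L face = YYOY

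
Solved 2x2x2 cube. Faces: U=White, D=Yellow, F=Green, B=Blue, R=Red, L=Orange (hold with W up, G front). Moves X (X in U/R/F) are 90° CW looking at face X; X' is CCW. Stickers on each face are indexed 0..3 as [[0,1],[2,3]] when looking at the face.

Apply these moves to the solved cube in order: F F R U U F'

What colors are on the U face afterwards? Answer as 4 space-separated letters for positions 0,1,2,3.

Answer: G Y O R

Derivation:
After move 1 (F): F=GGGG U=WWOO R=WRWR D=RRYY L=OYOY
After move 2 (F): F=GGGG U=WWYY R=OROR D=WWYY L=OROR
After move 3 (R): R=OORR U=WGYG F=GWGY D=WBYB B=YBWB
After move 4 (U): U=YWGG F=OOGY R=YBRR B=ORWB L=GWOR
After move 5 (U): U=GYGW F=YBGY R=ORRR B=GWWB L=OOOR
After move 6 (F'): F=BYYG U=GYOR R=BRWR D=ORYB L=OWOG
Query: U face = GYOR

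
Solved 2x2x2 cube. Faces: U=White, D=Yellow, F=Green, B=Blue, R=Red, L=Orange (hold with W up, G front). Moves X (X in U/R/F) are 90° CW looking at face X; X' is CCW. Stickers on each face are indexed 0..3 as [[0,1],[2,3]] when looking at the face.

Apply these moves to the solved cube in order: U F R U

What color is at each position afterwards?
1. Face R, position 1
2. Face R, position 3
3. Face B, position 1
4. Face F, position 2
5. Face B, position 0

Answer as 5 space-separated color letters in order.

After move 1 (U): U=WWWW F=RRGG R=BBRR B=OOBB L=GGOO
After move 2 (F): F=GRGR U=WWOG R=WBWR D=RBYY L=GYOY
After move 3 (R): R=WWRB U=WROR F=GBGY D=RBYO B=GOWB
After move 4 (U): U=OWRR F=WWGY R=GORB B=GYWB L=GBOY
Query 1: R[1] = O
Query 2: R[3] = B
Query 3: B[1] = Y
Query 4: F[2] = G
Query 5: B[0] = G

Answer: O B Y G G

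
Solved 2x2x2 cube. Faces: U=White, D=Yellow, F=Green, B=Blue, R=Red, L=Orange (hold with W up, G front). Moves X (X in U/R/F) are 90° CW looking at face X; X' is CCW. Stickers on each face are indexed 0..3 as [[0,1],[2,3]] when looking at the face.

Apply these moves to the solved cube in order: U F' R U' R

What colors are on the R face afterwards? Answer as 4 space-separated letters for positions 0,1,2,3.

After move 1 (U): U=WWWW F=RRGG R=BBRR B=OOBB L=GGOO
After move 2 (F'): F=RGRG U=WWBR R=YBYR D=GOYY L=GWOW
After move 3 (R): R=YYRB U=WGBG F=RORY D=GBYO B=ROWB
After move 4 (U'): U=GGWB F=GWRY R=RORB B=YYWB L=ROOW
After move 5 (R): R=RRBO U=GWWY F=GBRO D=GWYY B=BYGB
Query: R face = RRBO

Answer: R R B O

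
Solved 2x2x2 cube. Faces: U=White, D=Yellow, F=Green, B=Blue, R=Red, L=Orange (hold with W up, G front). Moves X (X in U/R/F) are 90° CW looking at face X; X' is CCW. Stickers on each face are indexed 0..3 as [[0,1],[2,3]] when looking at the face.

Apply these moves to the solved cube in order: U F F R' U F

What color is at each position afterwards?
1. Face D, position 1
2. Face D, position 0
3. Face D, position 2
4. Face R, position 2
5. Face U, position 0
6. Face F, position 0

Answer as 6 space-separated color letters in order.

After move 1 (U): U=WWWW F=RRGG R=BBRR B=OOBB L=GGOO
After move 2 (F): F=GRGR U=WWOG R=WBWR D=RBYY L=GYOY
After move 3 (F): F=GGRR U=WWYY R=OBGR D=WWYY L=GROB
After move 4 (R'): R=BROG U=WBYO F=GWRY D=WGYR B=YOWB
After move 5 (U): U=YWOB F=BRRY R=YOOG B=GRWB L=GWOB
After move 6 (F): F=RBYR U=YWBW R=OOBG D=OYYR L=GWOG
Query 1: D[1] = Y
Query 2: D[0] = O
Query 3: D[2] = Y
Query 4: R[2] = B
Query 5: U[0] = Y
Query 6: F[0] = R

Answer: Y O Y B Y R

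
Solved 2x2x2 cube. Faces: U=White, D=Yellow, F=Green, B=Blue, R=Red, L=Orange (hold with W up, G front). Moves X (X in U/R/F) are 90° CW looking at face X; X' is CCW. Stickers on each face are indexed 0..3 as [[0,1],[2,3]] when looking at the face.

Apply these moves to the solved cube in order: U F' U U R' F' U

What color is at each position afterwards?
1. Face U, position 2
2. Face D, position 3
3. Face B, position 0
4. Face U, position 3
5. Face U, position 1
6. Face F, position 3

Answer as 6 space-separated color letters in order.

After move 1 (U): U=WWWW F=RRGG R=BBRR B=OOBB L=GGOO
After move 2 (F'): F=RGRG U=WWBR R=YBYR D=GOYY L=GWOW
After move 3 (U): U=BWRW F=YBRG R=OOYR B=GWBB L=RGOW
After move 4 (U): U=RBWW F=OORG R=GWYR B=RGBB L=YBOW
After move 5 (R'): R=WRGY U=RBWR F=OBRW D=GOYG B=YGOB
After move 6 (F'): F=BWOR U=RBWG R=ORGY D=BWYG L=YROW
After move 7 (U): U=WRGB F=OROR R=YGGY B=YROB L=BWOW
Query 1: U[2] = G
Query 2: D[3] = G
Query 3: B[0] = Y
Query 4: U[3] = B
Query 5: U[1] = R
Query 6: F[3] = R

Answer: G G Y B R R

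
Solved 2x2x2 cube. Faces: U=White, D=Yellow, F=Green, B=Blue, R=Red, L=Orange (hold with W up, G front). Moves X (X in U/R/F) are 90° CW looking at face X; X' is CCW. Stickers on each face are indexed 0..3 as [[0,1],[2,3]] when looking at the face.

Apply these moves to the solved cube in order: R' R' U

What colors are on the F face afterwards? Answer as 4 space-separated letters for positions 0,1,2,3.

Answer: R R G B

Derivation:
After move 1 (R'): R=RRRR U=WBWB F=GWGW D=YGYG B=YBYB
After move 2 (R'): R=RRRR U=WYWY F=GBGB D=YWYW B=GBGB
After move 3 (U): U=WWYY F=RRGB R=GBRR B=OOGB L=GBOO
Query: F face = RRGB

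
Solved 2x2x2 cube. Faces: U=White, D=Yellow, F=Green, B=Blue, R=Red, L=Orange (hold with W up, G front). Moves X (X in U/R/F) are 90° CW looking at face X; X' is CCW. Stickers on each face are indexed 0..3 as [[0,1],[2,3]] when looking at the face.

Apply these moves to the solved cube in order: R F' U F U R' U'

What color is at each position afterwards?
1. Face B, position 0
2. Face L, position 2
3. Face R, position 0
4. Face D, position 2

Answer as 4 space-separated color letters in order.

Answer: G O R Y

Derivation:
After move 1 (R): R=RRRR U=WGWG F=GYGY D=YBYB B=WBWB
After move 2 (F'): F=YYGG U=WGRR R=BRYR D=OOYB L=OGOW
After move 3 (U): U=RWRG F=BRGG R=WBYR B=OGWB L=YYOW
After move 4 (F): F=GBGR U=RWWY R=RBGR D=YWYB L=YOOO
After move 5 (U): U=WRYW F=RBGR R=OGGR B=YOWB L=GBOO
After move 6 (R'): R=GROG U=WWYY F=RRGW D=YBYR B=BOWB
After move 7 (U'): U=WYWY F=GBGW R=RROG B=GRWB L=BOOO
Query 1: B[0] = G
Query 2: L[2] = O
Query 3: R[0] = R
Query 4: D[2] = Y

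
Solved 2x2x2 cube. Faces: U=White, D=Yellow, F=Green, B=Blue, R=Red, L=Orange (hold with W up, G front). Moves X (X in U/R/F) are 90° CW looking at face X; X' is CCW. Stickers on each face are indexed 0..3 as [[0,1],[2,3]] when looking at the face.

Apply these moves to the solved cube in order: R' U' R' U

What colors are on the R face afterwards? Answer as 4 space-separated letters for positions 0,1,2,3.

Answer: G R G R

Derivation:
After move 1 (R'): R=RRRR U=WBWB F=GWGW D=YGYG B=YBYB
After move 2 (U'): U=BBWW F=OOGW R=GWRR B=RRYB L=YBOO
After move 3 (R'): R=WRGR U=BYWR F=OBGW D=YOYW B=GRGB
After move 4 (U): U=WBRY F=WRGW R=GRGR B=YBGB L=OBOO
Query: R face = GRGR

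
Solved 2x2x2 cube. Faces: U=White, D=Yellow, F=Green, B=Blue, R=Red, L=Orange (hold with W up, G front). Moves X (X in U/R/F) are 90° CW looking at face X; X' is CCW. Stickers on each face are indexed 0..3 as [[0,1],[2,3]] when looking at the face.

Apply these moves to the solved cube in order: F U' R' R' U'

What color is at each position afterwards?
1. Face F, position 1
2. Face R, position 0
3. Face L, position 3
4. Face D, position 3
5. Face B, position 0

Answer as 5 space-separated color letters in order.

After move 1 (F): F=GGGG U=WWOO R=WRWR D=RRYY L=OYOY
After move 2 (U'): U=WOWO F=OYGG R=GGWR B=WRBB L=BBOY
After move 3 (R'): R=GRGW U=WBWW F=OOGO D=RYYG B=YRRB
After move 4 (R'): R=RWGG U=WRWY F=OBGW D=ROYO B=GRYB
After move 5 (U'): U=RYWW F=BBGW R=OBGG B=RWYB L=GROY
Query 1: F[1] = B
Query 2: R[0] = O
Query 3: L[3] = Y
Query 4: D[3] = O
Query 5: B[0] = R

Answer: B O Y O R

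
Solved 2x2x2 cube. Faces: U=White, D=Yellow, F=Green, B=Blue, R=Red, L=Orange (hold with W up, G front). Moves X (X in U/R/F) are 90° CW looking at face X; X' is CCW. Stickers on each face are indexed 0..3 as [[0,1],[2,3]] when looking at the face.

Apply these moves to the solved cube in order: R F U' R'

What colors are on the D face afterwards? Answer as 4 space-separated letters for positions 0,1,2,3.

After move 1 (R): R=RRRR U=WGWG F=GYGY D=YBYB B=WBWB
After move 2 (F): F=GGYY U=WGOO R=WRGR D=RRYB L=OYOB
After move 3 (U'): U=GOWO F=OYYY R=GGGR B=WRWB L=WBOB
After move 4 (R'): R=GRGG U=GWWW F=OOYO D=RYYY B=BRRB
Query: D face = RYYY

Answer: R Y Y Y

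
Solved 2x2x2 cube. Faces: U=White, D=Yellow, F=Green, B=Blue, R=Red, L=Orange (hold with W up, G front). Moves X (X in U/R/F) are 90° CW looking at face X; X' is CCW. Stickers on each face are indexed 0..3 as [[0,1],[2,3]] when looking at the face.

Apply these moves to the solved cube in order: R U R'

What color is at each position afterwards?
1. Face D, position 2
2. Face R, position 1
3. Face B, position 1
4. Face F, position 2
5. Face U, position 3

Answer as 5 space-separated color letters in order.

After move 1 (R): R=RRRR U=WGWG F=GYGY D=YBYB B=WBWB
After move 2 (U): U=WWGG F=RRGY R=WBRR B=OOWB L=GYOO
After move 3 (R'): R=BRWR U=WWGO F=RWGG D=YRYY B=BOBB
Query 1: D[2] = Y
Query 2: R[1] = R
Query 3: B[1] = O
Query 4: F[2] = G
Query 5: U[3] = O

Answer: Y R O G O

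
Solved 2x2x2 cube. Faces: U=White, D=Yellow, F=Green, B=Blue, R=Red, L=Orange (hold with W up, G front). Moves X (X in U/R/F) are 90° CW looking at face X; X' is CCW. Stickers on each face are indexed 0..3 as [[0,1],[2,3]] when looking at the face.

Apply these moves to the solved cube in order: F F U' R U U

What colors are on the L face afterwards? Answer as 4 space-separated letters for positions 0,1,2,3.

After move 1 (F): F=GGGG U=WWOO R=WRWR D=RRYY L=OYOY
After move 2 (F): F=GGGG U=WWYY R=OROR D=WWYY L=OROR
After move 3 (U'): U=WYWY F=ORGG R=GGOR B=ORBB L=BBOR
After move 4 (R): R=OGRG U=WRWG F=OWGY D=WBYO B=YRYB
After move 5 (U): U=WWGR F=OGGY R=YRRG B=BBYB L=OWOR
After move 6 (U): U=GWRW F=YRGY R=BBRG B=OWYB L=OGOR
Query: L face = OGOR

Answer: O G O R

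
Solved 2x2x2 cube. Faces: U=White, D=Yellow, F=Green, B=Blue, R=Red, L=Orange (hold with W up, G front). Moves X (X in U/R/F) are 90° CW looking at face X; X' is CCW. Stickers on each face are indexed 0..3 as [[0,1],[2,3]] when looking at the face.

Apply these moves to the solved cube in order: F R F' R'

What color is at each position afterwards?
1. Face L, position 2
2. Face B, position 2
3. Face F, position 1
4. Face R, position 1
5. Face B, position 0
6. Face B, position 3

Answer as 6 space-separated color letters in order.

After move 1 (F): F=GGGG U=WWOO R=WRWR D=RRYY L=OYOY
After move 2 (R): R=WWRR U=WGOG F=GRGY D=RBYB B=OBWB
After move 3 (F'): F=RYGG U=WGWR R=BWRR D=YYYB L=OGOO
After move 4 (R'): R=WRBR U=WWWO F=RGGR D=YYYG B=BBYB
Query 1: L[2] = O
Query 2: B[2] = Y
Query 3: F[1] = G
Query 4: R[1] = R
Query 5: B[0] = B
Query 6: B[3] = B

Answer: O Y G R B B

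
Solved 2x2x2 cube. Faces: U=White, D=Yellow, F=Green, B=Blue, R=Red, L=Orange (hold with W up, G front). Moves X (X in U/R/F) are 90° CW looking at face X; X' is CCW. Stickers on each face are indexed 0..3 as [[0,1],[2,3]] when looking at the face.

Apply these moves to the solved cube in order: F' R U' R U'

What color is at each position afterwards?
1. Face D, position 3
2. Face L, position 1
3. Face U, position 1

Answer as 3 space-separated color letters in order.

After move 1 (F'): F=GGGG U=WWRR R=YRYR D=OOYY L=OWOW
After move 2 (R): R=YYRR U=WGRG F=GOGY D=OBYB B=RBWB
After move 3 (U'): U=GGWR F=OWGY R=GORR B=YYWB L=RBOW
After move 4 (R): R=RGRO U=GWWY F=OBGB D=OWYY B=RYGB
After move 5 (U'): U=WYGW F=RBGB R=OBRO B=RGGB L=RYOW
Query 1: D[3] = Y
Query 2: L[1] = Y
Query 3: U[1] = Y

Answer: Y Y Y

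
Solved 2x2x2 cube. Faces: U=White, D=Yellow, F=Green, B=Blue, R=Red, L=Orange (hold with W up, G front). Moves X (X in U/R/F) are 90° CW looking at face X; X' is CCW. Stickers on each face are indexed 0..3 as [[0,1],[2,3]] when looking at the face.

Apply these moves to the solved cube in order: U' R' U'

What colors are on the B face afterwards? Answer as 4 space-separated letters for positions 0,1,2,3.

After move 1 (U'): U=WWWW F=OOGG R=GGRR B=RRBB L=BBOO
After move 2 (R'): R=GRGR U=WBWR F=OWGW D=YOYG B=YRYB
After move 3 (U'): U=BRWW F=BBGW R=OWGR B=GRYB L=YROO
Query: B face = GRYB

Answer: G R Y B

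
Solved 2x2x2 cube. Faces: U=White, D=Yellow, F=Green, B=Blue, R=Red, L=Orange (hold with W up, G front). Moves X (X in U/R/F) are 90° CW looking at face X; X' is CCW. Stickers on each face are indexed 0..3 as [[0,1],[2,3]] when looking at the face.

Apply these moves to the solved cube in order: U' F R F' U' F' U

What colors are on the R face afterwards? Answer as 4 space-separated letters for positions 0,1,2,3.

After move 1 (U'): U=WWWW F=OOGG R=GGRR B=RRBB L=BBOO
After move 2 (F): F=GOGO U=WWOB R=WGWR D=RGYY L=BYOY
After move 3 (R): R=WWRG U=WOOO F=GGGY D=RBYR B=BRWB
After move 4 (F'): F=GYGG U=WOWR R=BWRG D=YYYR L=BOOO
After move 5 (U'): U=ORWW F=BOGG R=GYRG B=BWWB L=BROO
After move 6 (F'): F=OGBG U=ORGR R=YYYG D=ROYR L=BWOW
After move 7 (U): U=GORR F=YYBG R=BWYG B=BWWB L=OGOW
Query: R face = BWYG

Answer: B W Y G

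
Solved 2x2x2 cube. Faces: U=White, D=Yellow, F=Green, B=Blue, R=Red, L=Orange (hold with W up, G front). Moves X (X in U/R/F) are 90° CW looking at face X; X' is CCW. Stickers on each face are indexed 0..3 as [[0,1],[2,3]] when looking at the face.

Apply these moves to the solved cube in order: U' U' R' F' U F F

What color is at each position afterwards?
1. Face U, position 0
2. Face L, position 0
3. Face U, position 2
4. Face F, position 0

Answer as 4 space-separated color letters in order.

Answer: O W O G

Derivation:
After move 1 (U'): U=WWWW F=OOGG R=GGRR B=RRBB L=BBOO
After move 2 (U'): U=WWWW F=BBGG R=OORR B=GGBB L=RROO
After move 3 (R'): R=OROR U=WBWG F=BWGW D=YBYG B=YGYB
After move 4 (F'): F=WWBG U=WBOO R=BRYR D=ROYG L=RGOW
After move 5 (U): U=OWOB F=BRBG R=YGYR B=RGYB L=WWOW
After move 6 (F): F=BBGR U=OWWW R=OGBR D=YYYG L=WROO
After move 7 (F): F=GBRB U=OWOR R=WGWR D=BOYG L=WYOY
Query 1: U[0] = O
Query 2: L[0] = W
Query 3: U[2] = O
Query 4: F[0] = G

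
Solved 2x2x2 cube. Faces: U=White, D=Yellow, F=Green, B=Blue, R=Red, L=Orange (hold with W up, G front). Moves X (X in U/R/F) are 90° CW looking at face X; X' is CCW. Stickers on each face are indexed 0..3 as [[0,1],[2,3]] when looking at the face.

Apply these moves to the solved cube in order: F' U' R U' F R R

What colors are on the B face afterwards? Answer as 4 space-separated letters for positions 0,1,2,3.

Answer: B G B B

Derivation:
After move 1 (F'): F=GGGG U=WWRR R=YRYR D=OOYY L=OWOW
After move 2 (U'): U=WRWR F=OWGG R=GGYR B=YRBB L=BBOW
After move 3 (R): R=YGRG U=WWWG F=OOGY D=OBYY B=RRRB
After move 4 (U'): U=WGWW F=BBGY R=OORG B=YGRB L=RROW
After move 5 (F): F=GBYB U=WGWR R=WOWG D=ROYY L=ROOB
After move 6 (R): R=WWGO U=WBWB F=GOYY D=RRYY B=RGGB
After move 7 (R): R=GWOW U=WOWY F=GRYY D=RGYR B=BGBB
Query: B face = BGBB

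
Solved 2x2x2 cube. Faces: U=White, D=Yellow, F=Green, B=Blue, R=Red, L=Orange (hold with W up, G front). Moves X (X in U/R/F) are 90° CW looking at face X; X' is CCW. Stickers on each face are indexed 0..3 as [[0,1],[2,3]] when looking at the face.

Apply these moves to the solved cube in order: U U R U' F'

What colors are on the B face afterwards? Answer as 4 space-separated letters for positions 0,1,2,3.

After move 1 (U): U=WWWW F=RRGG R=BBRR B=OOBB L=GGOO
After move 2 (U): U=WWWW F=BBGG R=OORR B=GGBB L=RROO
After move 3 (R): R=RORO U=WBWG F=BYGY D=YBYG B=WGWB
After move 4 (U'): U=BGWW F=RRGY R=BYRO B=ROWB L=WGOO
After move 5 (F'): F=RYRG U=BGBR R=BYYO D=GOYG L=WWOW
Query: B face = ROWB

Answer: R O W B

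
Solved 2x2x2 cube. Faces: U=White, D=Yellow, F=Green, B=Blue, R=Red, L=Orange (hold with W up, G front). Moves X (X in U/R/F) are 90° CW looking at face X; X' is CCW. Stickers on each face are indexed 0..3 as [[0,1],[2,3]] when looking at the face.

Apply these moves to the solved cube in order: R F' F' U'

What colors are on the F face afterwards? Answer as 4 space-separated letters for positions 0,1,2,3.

After move 1 (R): R=RRRR U=WGWG F=GYGY D=YBYB B=WBWB
After move 2 (F'): F=YYGG U=WGRR R=BRYR D=OOYB L=OGOW
After move 3 (F'): F=YGYG U=WGBY R=OROR D=GWYB L=OROR
After move 4 (U'): U=GYWB F=ORYG R=YGOR B=ORWB L=WBOR
Query: F face = ORYG

Answer: O R Y G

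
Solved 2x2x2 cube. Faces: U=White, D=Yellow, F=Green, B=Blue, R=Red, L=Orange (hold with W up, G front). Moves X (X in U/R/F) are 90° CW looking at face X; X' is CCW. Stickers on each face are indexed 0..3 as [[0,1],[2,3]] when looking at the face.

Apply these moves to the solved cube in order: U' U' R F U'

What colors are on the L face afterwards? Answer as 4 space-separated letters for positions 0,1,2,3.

Answer: W G O B

Derivation:
After move 1 (U'): U=WWWW F=OOGG R=GGRR B=RRBB L=BBOO
After move 2 (U'): U=WWWW F=BBGG R=OORR B=GGBB L=RROO
After move 3 (R): R=RORO U=WBWG F=BYGY D=YBYG B=WGWB
After move 4 (F): F=GBYY U=WBOR R=WOGO D=RRYG L=RYOB
After move 5 (U'): U=BRWO F=RYYY R=GBGO B=WOWB L=WGOB
Query: L face = WGOB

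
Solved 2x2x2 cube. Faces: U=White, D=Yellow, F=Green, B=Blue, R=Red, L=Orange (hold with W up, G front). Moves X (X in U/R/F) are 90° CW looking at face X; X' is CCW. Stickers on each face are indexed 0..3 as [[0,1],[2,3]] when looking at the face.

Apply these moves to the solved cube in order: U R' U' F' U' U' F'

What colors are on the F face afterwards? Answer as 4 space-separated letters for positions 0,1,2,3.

Answer: R G B G

Derivation:
After move 1 (U): U=WWWW F=RRGG R=BBRR B=OOBB L=GGOO
After move 2 (R'): R=BRBR U=WBWO F=RWGW D=YRYG B=YOYB
After move 3 (U'): U=BOWW F=GGGW R=RWBR B=BRYB L=YOOO
After move 4 (F'): F=GWGG U=BORB R=RWYR D=OOYG L=YWOW
After move 5 (U'): U=OBBR F=YWGG R=GWYR B=RWYB L=BROW
After move 6 (U'): U=BROB F=BRGG R=YWYR B=GWYB L=RWOW
After move 7 (F'): F=RGBG U=BRYY R=OWOR D=WWYG L=RBOO
Query: F face = RGBG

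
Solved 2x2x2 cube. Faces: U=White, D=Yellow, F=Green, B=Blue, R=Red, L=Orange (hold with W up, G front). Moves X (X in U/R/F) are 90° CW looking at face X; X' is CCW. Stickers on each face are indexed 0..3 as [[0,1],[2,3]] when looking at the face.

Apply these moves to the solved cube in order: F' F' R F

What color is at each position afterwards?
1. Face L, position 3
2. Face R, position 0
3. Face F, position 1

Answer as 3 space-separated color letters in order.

Answer: B Y G

Derivation:
After move 1 (F'): F=GGGG U=WWRR R=YRYR D=OOYY L=OWOW
After move 2 (F'): F=GGGG U=WWYY R=OROR D=WWYY L=OROR
After move 3 (R): R=OORR U=WGYG F=GWGY D=WBYB B=YBWB
After move 4 (F): F=GGYW U=WGRR R=YOGR D=ROYB L=OWOB
Query 1: L[3] = B
Query 2: R[0] = Y
Query 3: F[1] = G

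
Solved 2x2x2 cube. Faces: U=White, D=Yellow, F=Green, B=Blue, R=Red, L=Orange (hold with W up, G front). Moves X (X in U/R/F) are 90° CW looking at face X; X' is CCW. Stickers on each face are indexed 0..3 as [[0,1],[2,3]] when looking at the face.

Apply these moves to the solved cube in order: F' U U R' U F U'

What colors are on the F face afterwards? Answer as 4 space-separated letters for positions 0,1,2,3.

Answer: B O W R

Derivation:
After move 1 (F'): F=GGGG U=WWRR R=YRYR D=OOYY L=OWOW
After move 2 (U): U=RWRW F=YRGG R=BBYR B=OWBB L=GGOW
After move 3 (U): U=RRWW F=BBGG R=OWYR B=GGBB L=YROW
After move 4 (R'): R=WROY U=RBWG F=BRGW D=OBYG B=YGOB
After move 5 (U): U=WRGB F=WRGW R=YGOY B=YROB L=BROW
After move 6 (F): F=GWWR U=WRWR R=GGBY D=OYYG L=BOOB
After move 7 (U'): U=RRWW F=BOWR R=GWBY B=GGOB L=YROB
Query: F face = BOWR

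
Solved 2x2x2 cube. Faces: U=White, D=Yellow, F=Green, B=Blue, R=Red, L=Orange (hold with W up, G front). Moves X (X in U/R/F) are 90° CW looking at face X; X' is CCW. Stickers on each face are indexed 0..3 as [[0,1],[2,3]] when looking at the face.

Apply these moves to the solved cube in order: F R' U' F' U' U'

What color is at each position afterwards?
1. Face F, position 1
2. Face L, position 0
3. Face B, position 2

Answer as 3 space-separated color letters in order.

After move 1 (F): F=GGGG U=WWOO R=WRWR D=RRYY L=OYOY
After move 2 (R'): R=RRWW U=WBOB F=GWGO D=RGYG B=YBRB
After move 3 (U'): U=BBWO F=OYGO R=GWWW B=RRRB L=YBOY
After move 4 (F'): F=YOOG U=BBGW R=GWRW D=BYYG L=YOOW
After move 5 (U'): U=BWBG F=YOOG R=YORW B=GWRB L=RROW
After move 6 (U'): U=WGBB F=RROG R=YORW B=YORB L=GWOW
Query 1: F[1] = R
Query 2: L[0] = G
Query 3: B[2] = R

Answer: R G R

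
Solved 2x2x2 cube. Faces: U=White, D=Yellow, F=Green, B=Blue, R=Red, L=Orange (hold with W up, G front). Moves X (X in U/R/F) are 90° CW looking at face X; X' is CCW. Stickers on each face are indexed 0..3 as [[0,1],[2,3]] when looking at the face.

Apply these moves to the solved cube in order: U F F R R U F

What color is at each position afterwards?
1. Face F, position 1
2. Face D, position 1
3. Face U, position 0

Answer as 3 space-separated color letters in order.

After move 1 (U): U=WWWW F=RRGG R=BBRR B=OOBB L=GGOO
After move 2 (F): F=GRGR U=WWOG R=WBWR D=RBYY L=GYOY
After move 3 (F): F=GGRR U=WWYY R=OBGR D=WWYY L=GROB
After move 4 (R): R=GORB U=WGYR F=GWRY D=WBYO B=YOWB
After move 5 (R): R=RGBO U=WWYY F=GBRO D=WWYY B=ROGB
After move 6 (U): U=YWYW F=RGRO R=ROBO B=GRGB L=GBOB
After move 7 (F): F=RROG U=YWBB R=YOWO D=BRYY L=GWOW
Query 1: F[1] = R
Query 2: D[1] = R
Query 3: U[0] = Y

Answer: R R Y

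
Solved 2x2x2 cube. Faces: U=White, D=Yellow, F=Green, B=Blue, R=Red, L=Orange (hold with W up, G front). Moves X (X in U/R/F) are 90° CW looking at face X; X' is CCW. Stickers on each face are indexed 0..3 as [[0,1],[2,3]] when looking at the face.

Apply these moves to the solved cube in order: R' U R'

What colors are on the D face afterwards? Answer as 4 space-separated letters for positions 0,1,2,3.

Answer: Y R Y W

Derivation:
After move 1 (R'): R=RRRR U=WBWB F=GWGW D=YGYG B=YBYB
After move 2 (U): U=WWBB F=RRGW R=YBRR B=OOYB L=GWOO
After move 3 (R'): R=BRYR U=WYBO F=RWGB D=YRYW B=GOGB
Query: D face = YRYW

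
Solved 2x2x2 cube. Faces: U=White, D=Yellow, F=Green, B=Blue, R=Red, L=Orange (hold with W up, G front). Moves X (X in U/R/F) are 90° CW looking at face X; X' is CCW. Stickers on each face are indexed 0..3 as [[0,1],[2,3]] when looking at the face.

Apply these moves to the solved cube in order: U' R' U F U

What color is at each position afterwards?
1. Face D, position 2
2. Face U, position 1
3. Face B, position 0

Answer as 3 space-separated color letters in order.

Answer: Y W O

Derivation:
After move 1 (U'): U=WWWW F=OOGG R=GGRR B=RRBB L=BBOO
After move 2 (R'): R=GRGR U=WBWR F=OWGW D=YOYG B=YRYB
After move 3 (U): U=WWRB F=GRGW R=YRGR B=BBYB L=OWOO
After move 4 (F): F=GGWR U=WWOW R=RRBR D=GYYG L=OYOO
After move 5 (U): U=OWWW F=RRWR R=BBBR B=OYYB L=GGOO
Query 1: D[2] = Y
Query 2: U[1] = W
Query 3: B[0] = O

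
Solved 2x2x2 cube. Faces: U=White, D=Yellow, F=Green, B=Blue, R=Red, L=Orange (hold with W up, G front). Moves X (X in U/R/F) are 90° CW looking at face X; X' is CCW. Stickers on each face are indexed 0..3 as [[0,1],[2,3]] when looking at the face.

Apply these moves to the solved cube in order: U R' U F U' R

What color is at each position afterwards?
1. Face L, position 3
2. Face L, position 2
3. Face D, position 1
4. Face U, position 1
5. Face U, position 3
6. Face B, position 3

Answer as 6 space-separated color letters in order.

After move 1 (U): U=WWWW F=RRGG R=BBRR B=OOBB L=GGOO
After move 2 (R'): R=BRBR U=WBWO F=RWGW D=YRYG B=YOYB
After move 3 (U): U=WWOB F=BRGW R=YOBR B=GGYB L=RWOO
After move 4 (F): F=GBWR U=WWOW R=OOBR D=BYYG L=RYOR
After move 5 (U'): U=WWWO F=RYWR R=GBBR B=OOYB L=GGOR
After move 6 (R): R=BGRB U=WYWR F=RYWG D=BYYO B=OOWB
Query 1: L[3] = R
Query 2: L[2] = O
Query 3: D[1] = Y
Query 4: U[1] = Y
Query 5: U[3] = R
Query 6: B[3] = B

Answer: R O Y Y R B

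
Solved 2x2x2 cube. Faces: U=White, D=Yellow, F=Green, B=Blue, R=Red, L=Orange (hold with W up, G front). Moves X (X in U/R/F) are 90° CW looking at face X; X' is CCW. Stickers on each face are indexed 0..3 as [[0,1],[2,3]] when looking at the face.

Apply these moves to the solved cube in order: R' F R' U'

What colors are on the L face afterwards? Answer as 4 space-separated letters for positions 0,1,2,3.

After move 1 (R'): R=RRRR U=WBWB F=GWGW D=YGYG B=YBYB
After move 2 (F): F=GGWW U=WBOO R=WRBR D=RRYG L=OYOG
After move 3 (R'): R=RRWB U=WYOY F=GBWO D=RGYW B=GBRB
After move 4 (U'): U=YYWO F=OYWO R=GBWB B=RRRB L=GBOG
Query: L face = GBOG

Answer: G B O G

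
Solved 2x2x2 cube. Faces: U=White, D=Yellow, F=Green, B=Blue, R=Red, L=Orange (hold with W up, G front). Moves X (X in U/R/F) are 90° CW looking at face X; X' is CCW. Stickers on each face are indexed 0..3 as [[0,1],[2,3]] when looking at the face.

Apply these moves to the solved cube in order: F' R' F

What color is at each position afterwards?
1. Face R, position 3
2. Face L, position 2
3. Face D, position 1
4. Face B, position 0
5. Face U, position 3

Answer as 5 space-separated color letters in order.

Answer: Y O R Y W

Derivation:
After move 1 (F'): F=GGGG U=WWRR R=YRYR D=OOYY L=OWOW
After move 2 (R'): R=RRYY U=WBRB F=GWGR D=OGYG B=YBOB
After move 3 (F): F=GGRW U=WBWW R=RRBY D=YRYG L=OOOG
Query 1: R[3] = Y
Query 2: L[2] = O
Query 3: D[1] = R
Query 4: B[0] = Y
Query 5: U[3] = W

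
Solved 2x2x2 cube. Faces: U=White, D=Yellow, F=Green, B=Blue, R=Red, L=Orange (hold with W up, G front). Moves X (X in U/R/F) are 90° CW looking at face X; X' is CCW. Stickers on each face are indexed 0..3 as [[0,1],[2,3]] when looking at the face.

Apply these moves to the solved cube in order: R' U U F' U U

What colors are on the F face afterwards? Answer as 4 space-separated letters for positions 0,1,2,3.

Answer: G W Y G

Derivation:
After move 1 (R'): R=RRRR U=WBWB F=GWGW D=YGYG B=YBYB
After move 2 (U): U=WWBB F=RRGW R=YBRR B=OOYB L=GWOO
After move 3 (U): U=BWBW F=YBGW R=OORR B=GWYB L=RROO
After move 4 (F'): F=BWYG U=BWOR R=GOYR D=ROYG L=RWOB
After move 5 (U): U=OBRW F=GOYG R=GWYR B=RWYB L=BWOB
After move 6 (U): U=ROWB F=GWYG R=RWYR B=BWYB L=GOOB
Query: F face = GWYG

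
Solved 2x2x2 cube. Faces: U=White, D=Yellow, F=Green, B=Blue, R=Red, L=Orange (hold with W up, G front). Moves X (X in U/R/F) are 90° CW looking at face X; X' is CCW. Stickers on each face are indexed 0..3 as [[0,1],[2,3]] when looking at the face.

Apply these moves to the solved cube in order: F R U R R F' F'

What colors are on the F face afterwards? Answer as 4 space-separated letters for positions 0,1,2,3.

After move 1 (F): F=GGGG U=WWOO R=WRWR D=RRYY L=OYOY
After move 2 (R): R=WWRR U=WGOG F=GRGY D=RBYB B=OBWB
After move 3 (U): U=OWGG F=WWGY R=OBRR B=OYWB L=GROY
After move 4 (R): R=RORB U=OWGY F=WBGB D=RWYO B=GYWB
After move 5 (R): R=RRBO U=OBGB F=WWGO D=RWYG B=YYWB
After move 6 (F'): F=WOWG U=OBRB R=WRRO D=RYYG L=GBOG
After move 7 (F'): F=OGWW U=OBWR R=YRRO D=BGYG L=GBOR
Query: F face = OGWW

Answer: O G W W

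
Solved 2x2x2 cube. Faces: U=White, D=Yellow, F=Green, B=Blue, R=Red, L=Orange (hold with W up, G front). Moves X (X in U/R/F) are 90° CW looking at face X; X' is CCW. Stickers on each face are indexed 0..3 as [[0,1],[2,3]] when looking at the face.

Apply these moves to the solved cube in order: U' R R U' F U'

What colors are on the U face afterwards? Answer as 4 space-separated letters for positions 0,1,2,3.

Answer: Y R Y O

Derivation:
After move 1 (U'): U=WWWW F=OOGG R=GGRR B=RRBB L=BBOO
After move 2 (R): R=RGRG U=WOWG F=OYGY D=YBYR B=WRWB
After move 3 (R): R=RRGG U=WYWY F=OBGR D=YWYW B=GROB
After move 4 (U'): U=YYWW F=BBGR R=OBGG B=RROB L=GROO
After move 5 (F): F=GBRB U=YYOR R=WBWG D=GOYW L=GYOW
After move 6 (U'): U=YRYO F=GYRB R=GBWG B=WBOB L=RROW
Query: U face = YRYO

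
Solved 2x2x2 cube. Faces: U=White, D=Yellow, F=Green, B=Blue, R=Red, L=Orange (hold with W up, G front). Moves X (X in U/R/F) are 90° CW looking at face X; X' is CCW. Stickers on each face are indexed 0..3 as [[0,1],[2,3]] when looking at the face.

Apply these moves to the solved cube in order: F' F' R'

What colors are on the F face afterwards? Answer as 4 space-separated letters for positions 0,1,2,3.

Answer: G W G Y

Derivation:
After move 1 (F'): F=GGGG U=WWRR R=YRYR D=OOYY L=OWOW
After move 2 (F'): F=GGGG U=WWYY R=OROR D=WWYY L=OROR
After move 3 (R'): R=RROO U=WBYB F=GWGY D=WGYG B=YBWB
Query: F face = GWGY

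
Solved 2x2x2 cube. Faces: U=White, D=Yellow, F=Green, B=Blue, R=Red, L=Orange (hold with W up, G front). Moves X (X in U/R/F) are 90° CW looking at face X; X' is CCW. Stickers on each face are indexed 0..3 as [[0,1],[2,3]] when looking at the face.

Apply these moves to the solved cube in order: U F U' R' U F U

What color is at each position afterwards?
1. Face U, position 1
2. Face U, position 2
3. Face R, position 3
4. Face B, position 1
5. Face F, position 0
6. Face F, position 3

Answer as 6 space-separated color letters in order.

After move 1 (U): U=WWWW F=RRGG R=BBRR B=OOBB L=GGOO
After move 2 (F): F=GRGR U=WWOG R=WBWR D=RBYY L=GYOY
After move 3 (U'): U=WGWO F=GYGR R=GRWR B=WBBB L=OOOY
After move 4 (R'): R=RRGW U=WBWW F=GGGO D=RYYR B=YBBB
After move 5 (U): U=WWWB F=RRGO R=YBGW B=OOBB L=GGOY
After move 6 (F): F=GROR U=WWYG R=WBBW D=GYYR L=GROY
After move 7 (U): U=YWGW F=WBOR R=OOBW B=GRBB L=GROY
Query 1: U[1] = W
Query 2: U[2] = G
Query 3: R[3] = W
Query 4: B[1] = R
Query 5: F[0] = W
Query 6: F[3] = R

Answer: W G W R W R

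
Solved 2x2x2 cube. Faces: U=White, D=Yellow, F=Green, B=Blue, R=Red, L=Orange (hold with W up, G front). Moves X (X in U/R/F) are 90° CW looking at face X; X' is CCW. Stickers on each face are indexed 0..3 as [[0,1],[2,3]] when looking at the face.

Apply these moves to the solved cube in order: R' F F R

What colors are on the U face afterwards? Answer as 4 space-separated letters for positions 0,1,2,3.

After move 1 (R'): R=RRRR U=WBWB F=GWGW D=YGYG B=YBYB
After move 2 (F): F=GGWW U=WBOO R=WRBR D=RRYG L=OYOG
After move 3 (F): F=WGWG U=WBGY R=OROR D=BWYG L=OROR
After move 4 (R): R=OORR U=WGGG F=WWWG D=BYYY B=YBBB
Query: U face = WGGG

Answer: W G G G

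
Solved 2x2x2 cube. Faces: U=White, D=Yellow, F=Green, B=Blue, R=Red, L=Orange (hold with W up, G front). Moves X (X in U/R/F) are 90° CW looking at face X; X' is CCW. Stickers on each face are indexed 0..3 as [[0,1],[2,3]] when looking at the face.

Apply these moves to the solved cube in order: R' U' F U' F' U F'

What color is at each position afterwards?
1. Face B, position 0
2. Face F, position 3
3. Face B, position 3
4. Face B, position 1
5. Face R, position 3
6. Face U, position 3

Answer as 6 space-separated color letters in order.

Answer: R Y B O R R

Derivation:
After move 1 (R'): R=RRRR U=WBWB F=GWGW D=YGYG B=YBYB
After move 2 (U'): U=BBWW F=OOGW R=GWRR B=RRYB L=YBOO
After move 3 (F): F=GOWO U=BBOB R=WWWR D=RGYG L=YYOG
After move 4 (U'): U=BBBO F=YYWO R=GOWR B=WWYB L=RROG
After move 5 (F'): F=YOYW U=BBGW R=GORR D=RGYG L=ROOB
After move 6 (U): U=GBWB F=GOYW R=WWRR B=ROYB L=YOOB
After move 7 (F'): F=OWGY U=GBWR R=GWRR D=OBYG L=YBOW
Query 1: B[0] = R
Query 2: F[3] = Y
Query 3: B[3] = B
Query 4: B[1] = O
Query 5: R[3] = R
Query 6: U[3] = R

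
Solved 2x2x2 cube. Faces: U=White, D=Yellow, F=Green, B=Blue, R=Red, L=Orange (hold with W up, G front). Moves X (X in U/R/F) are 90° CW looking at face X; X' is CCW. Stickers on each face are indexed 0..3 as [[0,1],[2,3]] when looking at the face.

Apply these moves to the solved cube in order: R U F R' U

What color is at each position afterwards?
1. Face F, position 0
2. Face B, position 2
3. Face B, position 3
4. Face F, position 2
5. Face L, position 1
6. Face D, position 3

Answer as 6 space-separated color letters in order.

After move 1 (R): R=RRRR U=WGWG F=GYGY D=YBYB B=WBWB
After move 2 (U): U=WWGG F=RRGY R=WBRR B=OOWB L=GYOO
After move 3 (F): F=GRYR U=WWOY R=GBGR D=RWYB L=GYOB
After move 4 (R'): R=BRGG U=WWOO F=GWYY D=RRYR B=BOWB
After move 5 (U): U=OWOW F=BRYY R=BOGG B=GYWB L=GWOB
Query 1: F[0] = B
Query 2: B[2] = W
Query 3: B[3] = B
Query 4: F[2] = Y
Query 5: L[1] = W
Query 6: D[3] = R

Answer: B W B Y W R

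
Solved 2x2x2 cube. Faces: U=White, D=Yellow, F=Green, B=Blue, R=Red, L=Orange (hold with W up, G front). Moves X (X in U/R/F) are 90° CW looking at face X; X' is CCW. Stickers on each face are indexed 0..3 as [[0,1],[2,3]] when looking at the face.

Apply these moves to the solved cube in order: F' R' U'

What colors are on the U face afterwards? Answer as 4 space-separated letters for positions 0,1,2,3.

Answer: B B W R

Derivation:
After move 1 (F'): F=GGGG U=WWRR R=YRYR D=OOYY L=OWOW
After move 2 (R'): R=RRYY U=WBRB F=GWGR D=OGYG B=YBOB
After move 3 (U'): U=BBWR F=OWGR R=GWYY B=RROB L=YBOW
Query: U face = BBWR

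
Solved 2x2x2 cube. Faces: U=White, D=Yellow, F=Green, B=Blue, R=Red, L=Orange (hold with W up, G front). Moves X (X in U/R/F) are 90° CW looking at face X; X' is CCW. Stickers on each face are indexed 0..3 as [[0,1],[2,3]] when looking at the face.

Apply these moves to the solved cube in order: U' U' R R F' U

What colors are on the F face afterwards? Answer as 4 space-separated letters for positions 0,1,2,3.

After move 1 (U'): U=WWWW F=OOGG R=GGRR B=RRBB L=BBOO
After move 2 (U'): U=WWWW F=BBGG R=OORR B=GGBB L=RROO
After move 3 (R): R=RORO U=WBWG F=BYGY D=YBYG B=WGWB
After move 4 (R): R=RROO U=WYWY F=BBGG D=YWYW B=GGBB
After move 5 (F'): F=BGBG U=WYRO R=WRYO D=ROYW L=RYOW
After move 6 (U): U=RWOY F=WRBG R=GGYO B=RYBB L=BGOW
Query: F face = WRBG

Answer: W R B G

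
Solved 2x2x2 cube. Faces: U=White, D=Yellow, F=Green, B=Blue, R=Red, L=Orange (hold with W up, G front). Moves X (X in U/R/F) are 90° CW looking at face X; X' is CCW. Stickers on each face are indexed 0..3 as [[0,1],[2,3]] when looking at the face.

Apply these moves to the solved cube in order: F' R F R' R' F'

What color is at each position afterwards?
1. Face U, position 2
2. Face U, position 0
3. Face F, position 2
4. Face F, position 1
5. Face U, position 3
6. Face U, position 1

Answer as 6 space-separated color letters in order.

After move 1 (F'): F=GGGG U=WWRR R=YRYR D=OOYY L=OWOW
After move 2 (R): R=YYRR U=WGRG F=GOGY D=OBYB B=RBWB
After move 3 (F): F=GGYO U=WGWW R=RYGR D=RYYB L=OOOB
After move 4 (R'): R=YRRG U=WWWR F=GGYW D=RGYO B=BBYB
After move 5 (R'): R=RGYR U=WYWB F=GWYR D=RGYW B=OBGB
After move 6 (F'): F=WRGY U=WYRY R=GGRR D=OBYW L=OBOW
Query 1: U[2] = R
Query 2: U[0] = W
Query 3: F[2] = G
Query 4: F[1] = R
Query 5: U[3] = Y
Query 6: U[1] = Y

Answer: R W G R Y Y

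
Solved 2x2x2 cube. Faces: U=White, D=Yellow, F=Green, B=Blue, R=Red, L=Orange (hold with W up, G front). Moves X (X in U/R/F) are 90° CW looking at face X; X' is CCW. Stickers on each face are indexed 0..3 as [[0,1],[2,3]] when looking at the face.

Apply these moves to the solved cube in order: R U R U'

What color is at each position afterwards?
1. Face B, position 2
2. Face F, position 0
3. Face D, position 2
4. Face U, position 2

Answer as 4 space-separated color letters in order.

Answer: W G Y W

Derivation:
After move 1 (R): R=RRRR U=WGWG F=GYGY D=YBYB B=WBWB
After move 2 (U): U=WWGG F=RRGY R=WBRR B=OOWB L=GYOO
After move 3 (R): R=RWRB U=WRGY F=RBGB D=YWYO B=GOWB
After move 4 (U'): U=RYWG F=GYGB R=RBRB B=RWWB L=GOOO
Query 1: B[2] = W
Query 2: F[0] = G
Query 3: D[2] = Y
Query 4: U[2] = W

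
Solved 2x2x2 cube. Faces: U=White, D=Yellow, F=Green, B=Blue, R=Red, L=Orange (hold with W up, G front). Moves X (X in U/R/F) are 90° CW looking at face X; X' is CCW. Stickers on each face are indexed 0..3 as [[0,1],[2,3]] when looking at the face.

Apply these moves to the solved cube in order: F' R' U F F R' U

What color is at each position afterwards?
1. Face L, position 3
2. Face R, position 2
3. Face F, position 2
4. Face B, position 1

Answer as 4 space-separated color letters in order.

Answer: Y W R Y

Derivation:
After move 1 (F'): F=GGGG U=WWRR R=YRYR D=OOYY L=OWOW
After move 2 (R'): R=RRYY U=WBRB F=GWGR D=OGYG B=YBOB
After move 3 (U): U=RWBB F=RRGR R=YBYY B=OWOB L=GWOW
After move 4 (F): F=GRRR U=RWWW R=BBBY D=YYYG L=GOOG
After move 5 (F): F=RGRR U=RWGO R=WBWY D=BBYG L=GYOY
After move 6 (R'): R=BYWW U=ROGO F=RWRO D=BGYR B=GWBB
After move 7 (U): U=GROO F=BYRO R=GWWW B=GYBB L=RWOY
Query 1: L[3] = Y
Query 2: R[2] = W
Query 3: F[2] = R
Query 4: B[1] = Y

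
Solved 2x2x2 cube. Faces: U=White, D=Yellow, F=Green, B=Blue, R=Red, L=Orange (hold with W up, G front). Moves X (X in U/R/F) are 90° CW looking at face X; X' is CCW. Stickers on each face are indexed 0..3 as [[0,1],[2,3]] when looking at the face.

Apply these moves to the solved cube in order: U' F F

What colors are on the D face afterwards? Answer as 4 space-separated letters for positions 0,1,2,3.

Answer: W W Y Y

Derivation:
After move 1 (U'): U=WWWW F=OOGG R=GGRR B=RRBB L=BBOO
After move 2 (F): F=GOGO U=WWOB R=WGWR D=RGYY L=BYOY
After move 3 (F): F=GGOO U=WWYY R=OGBR D=WWYY L=BROG
Query: D face = WWYY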